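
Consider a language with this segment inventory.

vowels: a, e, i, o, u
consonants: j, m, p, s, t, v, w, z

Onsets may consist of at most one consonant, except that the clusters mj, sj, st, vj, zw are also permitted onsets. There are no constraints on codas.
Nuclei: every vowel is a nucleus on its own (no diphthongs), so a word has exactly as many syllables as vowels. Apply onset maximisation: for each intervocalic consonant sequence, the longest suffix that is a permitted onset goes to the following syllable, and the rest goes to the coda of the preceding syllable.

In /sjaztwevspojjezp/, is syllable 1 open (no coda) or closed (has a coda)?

closed

Nuclei (vowels): a, e, o, e → 4 syllables.
σ1/σ2 boundary: /ztw/; trying suffixes from longest down, /w/ is the first permitted one, so coda /zt/ | onset /w/.
σ2/σ3 boundary: cluster /vsp/ — the longest permitted-onset suffix is /p/; onset = /p/, preceding coda = /vs/.
σ3/σ4 boundary: /jj/; trying suffixes from longest down, /j/ is the first permitted one, so coda /j/ | onset /j/.
Result: sjazt.wevs.poj.jezp.
Syllable 1 is /sjazt/ with coda /zt/, so it is closed.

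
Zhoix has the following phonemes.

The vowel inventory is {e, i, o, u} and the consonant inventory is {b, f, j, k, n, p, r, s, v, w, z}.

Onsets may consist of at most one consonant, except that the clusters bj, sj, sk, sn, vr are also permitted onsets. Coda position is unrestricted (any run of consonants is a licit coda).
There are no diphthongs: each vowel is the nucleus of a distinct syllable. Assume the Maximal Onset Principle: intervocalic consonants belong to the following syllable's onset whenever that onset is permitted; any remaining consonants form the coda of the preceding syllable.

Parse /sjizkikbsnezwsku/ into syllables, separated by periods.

sjiz.kikb.snezw.sku

The vowels are i, i, e, u — 4 nuclei, so 4 syllables.
V1 /i/ – V2 /i/: cluster /zk/ — the longest permitted-onset suffix is /k/; onset = /k/, preceding coda = /z/.
V2 /i/ – V3 /e/: /kbsn/ — longest licit onset from the right is /sn/, leaving /kb/ as coda.
V3 /e/ – V4 /u/: /zwsk/ — longest licit onset from the right is /sk/, leaving /zw/ as coda.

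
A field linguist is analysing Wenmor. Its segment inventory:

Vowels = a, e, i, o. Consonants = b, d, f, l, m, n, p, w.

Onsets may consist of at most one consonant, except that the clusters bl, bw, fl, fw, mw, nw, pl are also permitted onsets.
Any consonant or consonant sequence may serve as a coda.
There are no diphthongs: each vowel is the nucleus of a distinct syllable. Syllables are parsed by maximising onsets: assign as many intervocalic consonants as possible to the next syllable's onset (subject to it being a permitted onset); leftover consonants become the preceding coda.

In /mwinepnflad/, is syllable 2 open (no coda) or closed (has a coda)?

Nuclei (vowels): i, e, a → 3 syllables.
V1 /i/ – V2 /e/: /n/ → onset of the next syllable (single consonants are always licit onsets).
V2 /e/ – V3 /a/: cluster /pnfl/ — the longest permitted-onset suffix is /fl/; onset = /fl/, preceding coda = /pn/.
Result: mwi.nepn.flad.
Syllable 2 is /nepn/ with coda /pn/, so it is closed.

closed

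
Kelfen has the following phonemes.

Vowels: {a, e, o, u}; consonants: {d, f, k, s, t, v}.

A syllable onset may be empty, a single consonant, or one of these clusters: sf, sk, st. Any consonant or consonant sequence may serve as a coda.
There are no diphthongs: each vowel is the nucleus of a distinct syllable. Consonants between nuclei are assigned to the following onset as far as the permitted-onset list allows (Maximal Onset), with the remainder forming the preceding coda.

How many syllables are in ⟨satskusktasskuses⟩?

5

Vowels present: a, u, a, u, e; each is a nucleus, giving 5 syllables.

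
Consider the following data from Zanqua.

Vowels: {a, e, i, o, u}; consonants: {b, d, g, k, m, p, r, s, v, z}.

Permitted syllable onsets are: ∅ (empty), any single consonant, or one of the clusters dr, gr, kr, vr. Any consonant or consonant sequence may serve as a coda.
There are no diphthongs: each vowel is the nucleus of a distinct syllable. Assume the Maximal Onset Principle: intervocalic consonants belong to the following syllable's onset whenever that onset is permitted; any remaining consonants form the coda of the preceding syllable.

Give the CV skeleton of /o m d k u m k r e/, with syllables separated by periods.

Nuclei (vowels): o, u, e → 3 syllables.
σ1/σ2 boundary: /mdk/; trying suffixes from longest down, /k/ is the first permitted one, so coda /md/ | onset /k/.
σ2/σ3 boundary: /mkr/ — longest licit onset from the right is /kr/, leaving /m/ as coda.
Result: omd.kum.kre.
Mapping each syllable to C/V: /omd/ → VCC, /kum/ → CVC, /kre/ → CCV.

VCC.CVC.CCV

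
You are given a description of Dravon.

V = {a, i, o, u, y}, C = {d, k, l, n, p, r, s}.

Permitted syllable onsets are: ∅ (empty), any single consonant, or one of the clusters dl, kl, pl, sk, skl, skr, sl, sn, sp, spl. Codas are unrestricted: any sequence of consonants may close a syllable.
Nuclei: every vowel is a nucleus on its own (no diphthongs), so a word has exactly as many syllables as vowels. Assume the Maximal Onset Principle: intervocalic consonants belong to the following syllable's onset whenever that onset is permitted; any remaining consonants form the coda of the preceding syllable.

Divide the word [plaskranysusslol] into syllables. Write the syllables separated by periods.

pla.skra.ny.sus.slol

Nuclei (vowels): a, a, y, u, o → 5 syllables.
σ1/σ2 boundary: cluster /skr/ — /skr/ is itself a permitted onset, so the whole cluster goes right; preceding coda = ∅.
σ2/σ3 boundary: just /n/ — single C goes to the following onset.
σ3/σ4 boundary: just /s/ — single C goes to the following onset.
σ4/σ5 boundary: cluster /ssl/ — the longest permitted-onset suffix is /sl/; onset = /sl/, preceding coda = /s/.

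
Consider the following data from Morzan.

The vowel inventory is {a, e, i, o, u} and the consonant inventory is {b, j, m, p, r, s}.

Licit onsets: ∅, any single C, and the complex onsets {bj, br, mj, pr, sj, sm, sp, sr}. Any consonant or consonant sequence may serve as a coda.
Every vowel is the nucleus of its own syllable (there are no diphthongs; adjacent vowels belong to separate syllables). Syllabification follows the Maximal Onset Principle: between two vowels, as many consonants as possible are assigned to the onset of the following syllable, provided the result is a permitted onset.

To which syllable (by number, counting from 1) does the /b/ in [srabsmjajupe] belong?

1

Vowels present: a, a, u, e; each is a nucleus, giving 4 syllables.
/a…a/ gap (V1→V2): /bsmj/; trying suffixes from longest down, /mj/ is the first permitted one, so coda /bs/ | onset /mj/.
/a…u/ gap (V2→V3): /j/ → onset of the next syllable (single consonants are always licit onsets).
/u…e/ gap (V3→V4): /p/ → onset of the next syllable (single consonants are always licit onsets).
So the parse is srabs.mja.ju.pe.
The /b/ is in the coda of syllable 1 (/srabs/).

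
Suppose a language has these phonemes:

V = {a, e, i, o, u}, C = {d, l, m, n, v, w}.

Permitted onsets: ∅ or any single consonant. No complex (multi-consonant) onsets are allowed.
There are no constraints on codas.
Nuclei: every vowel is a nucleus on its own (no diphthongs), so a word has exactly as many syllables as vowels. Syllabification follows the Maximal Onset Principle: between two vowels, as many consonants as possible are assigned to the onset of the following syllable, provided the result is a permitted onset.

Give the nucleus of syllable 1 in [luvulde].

The vowels are u, u, e — 3 nuclei, so 3 syllables.
The first nucleus (vowel 1 from the left) is /u/.

u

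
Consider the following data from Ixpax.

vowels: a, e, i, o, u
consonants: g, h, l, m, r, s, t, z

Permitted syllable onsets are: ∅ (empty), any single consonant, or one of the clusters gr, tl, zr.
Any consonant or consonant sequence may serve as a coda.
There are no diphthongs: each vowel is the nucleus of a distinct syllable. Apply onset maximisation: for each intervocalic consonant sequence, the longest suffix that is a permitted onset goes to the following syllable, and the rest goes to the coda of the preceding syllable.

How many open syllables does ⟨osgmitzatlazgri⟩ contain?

2

Vowels present: o, i, a, a, i; each is a nucleus, giving 5 syllables.
V1 /o/ – V2 /i/: /sgm/ — longest licit onset from the right is /m/, leaving /sg/ as coda.
V2 /i/ – V3 /a/: cluster /tz/ — the longest permitted-onset suffix is /z/; onset = /z/, preceding coda = /t/.
V3 /a/ – V4 /a/: /tl/ is a licit onset in full, so it all attaches to the next syllable.
V4 /a/ – V5 /i/: /zgr/ — longest licit onset from the right is /gr/, leaving /z/ as coda.
Result: osg.mit.za.tlaz.gri.
Classifying each syllable: /osg/ (closed), /mit/ (closed), /za/ (open), /tlaz/ (closed), /gri/ (open).
Open syllables: 2.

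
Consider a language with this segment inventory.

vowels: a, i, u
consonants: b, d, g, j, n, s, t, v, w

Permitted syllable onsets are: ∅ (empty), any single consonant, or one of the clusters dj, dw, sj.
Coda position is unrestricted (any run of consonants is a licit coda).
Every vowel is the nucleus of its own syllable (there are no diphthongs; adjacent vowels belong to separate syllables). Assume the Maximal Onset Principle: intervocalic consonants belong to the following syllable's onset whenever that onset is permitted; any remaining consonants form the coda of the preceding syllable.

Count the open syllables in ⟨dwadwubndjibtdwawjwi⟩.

2

Nuclei (vowels): a, u, i, a, i → 5 syllables.
V1 /a/ – V2 /u/: /dw/ is a licit onset in full, so it all attaches to the next syllable.
V2 /u/ – V3 /i/: cluster /bndj/ — the longest permitted-onset suffix is /dj/; onset = /dj/, preceding coda = /bn/.
V3 /i/ – V4 /a/: /btdw/ — longest licit onset from the right is /dw/, leaving /bt/ as coda.
V4 /a/ – V5 /i/: /wjw/ — longest licit onset from the right is /w/, leaving /wj/ as coda.
So the parse is dwa.dwubn.djibt.dwawj.wi.
Classifying each syllable: /dwa/ (open), /dwubn/ (closed), /djibt/ (closed), /dwawj/ (closed), /wi/ (open).
Open syllables: 2.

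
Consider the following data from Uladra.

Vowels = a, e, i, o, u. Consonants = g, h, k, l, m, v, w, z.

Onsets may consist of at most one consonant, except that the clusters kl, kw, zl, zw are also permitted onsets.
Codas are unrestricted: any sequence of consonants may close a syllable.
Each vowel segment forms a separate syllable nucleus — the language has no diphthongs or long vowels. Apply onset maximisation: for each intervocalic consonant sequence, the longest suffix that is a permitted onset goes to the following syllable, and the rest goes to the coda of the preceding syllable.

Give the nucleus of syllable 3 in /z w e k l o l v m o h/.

o

The vowels are e, o, o — 3 nuclei, so 3 syllables.
The third nucleus (vowel 3 from the left) is /o/.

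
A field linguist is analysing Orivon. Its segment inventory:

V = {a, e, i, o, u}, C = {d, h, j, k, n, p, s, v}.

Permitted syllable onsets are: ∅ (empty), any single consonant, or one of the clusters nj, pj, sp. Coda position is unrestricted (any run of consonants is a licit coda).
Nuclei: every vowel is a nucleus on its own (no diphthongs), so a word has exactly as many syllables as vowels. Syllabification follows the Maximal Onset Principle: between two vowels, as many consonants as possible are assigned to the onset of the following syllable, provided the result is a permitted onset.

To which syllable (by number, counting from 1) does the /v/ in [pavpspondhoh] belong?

1

Nuclei (vowels): a, o, o → 3 syllables.
V1 /a/ – V2 /o/: /vpsp/ splits as /vp/ + /sp/ (/sp/ is the longest suffix that is a licit onset).
V2 /o/ – V3 /o/: /ndh/ splits as /nd/ + /h/ (/h/ is the longest suffix that is a licit onset).
Putting it together: pavp.spond.hoh.
The /v/ is in the coda of syllable 1 (/pavp/).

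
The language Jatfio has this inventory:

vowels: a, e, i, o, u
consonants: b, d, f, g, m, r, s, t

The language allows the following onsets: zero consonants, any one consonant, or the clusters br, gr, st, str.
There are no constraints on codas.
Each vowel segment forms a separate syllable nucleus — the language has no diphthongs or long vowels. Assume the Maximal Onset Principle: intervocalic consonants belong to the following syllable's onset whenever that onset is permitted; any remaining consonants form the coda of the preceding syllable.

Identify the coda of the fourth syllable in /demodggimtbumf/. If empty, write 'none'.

mf

Vowels present: e, o, i, u; each is a nucleus, giving 4 syllables.
V1 /e/ – V2 /o/: just /m/ — single C goes to the following onset.
V2 /o/ – V3 /i/: /dgg/ splits as /dg/ + /g/ (/g/ is the longest suffix that is a licit onset).
V3 /i/ – V4 /u/: /mtb/ — longest licit onset from the right is /b/, leaving /mt/ as coda.
Putting it together: de.modg.gimt.bumf.
Syllable 4 is /bumf/: onset /b/, nucleus /u/, coda /mf/.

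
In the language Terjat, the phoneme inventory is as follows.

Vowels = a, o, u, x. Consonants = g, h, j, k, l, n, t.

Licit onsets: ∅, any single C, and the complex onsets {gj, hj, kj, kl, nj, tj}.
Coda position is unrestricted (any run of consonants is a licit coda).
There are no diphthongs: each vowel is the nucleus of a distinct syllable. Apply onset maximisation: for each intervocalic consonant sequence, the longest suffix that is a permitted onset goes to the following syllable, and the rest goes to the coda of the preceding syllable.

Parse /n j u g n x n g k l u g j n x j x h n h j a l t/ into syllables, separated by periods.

The vowels are u, x, u, x, x, a — 6 nuclei, so 6 syllables.
V1 /u/ – V2 /x/: /gn/; trying suffixes from longest down, /n/ is the first permitted one, so coda /g/ | onset /n/.
V2 /x/ – V3 /u/: /ngkl/; trying suffixes from longest down, /kl/ is the first permitted one, so coda /ng/ | onset /kl/.
V3 /u/ – V4 /x/: /gjn/ splits as /gj/ + /n/ (/n/ is the longest suffix that is a licit onset).
V4 /x/ – V5 /x/: /j/ → onset of the next syllable (single consonants are always licit onsets).
V5 /x/ – V6 /a/: /hnhj/ splits as /hn/ + /hj/ (/hj/ is the longest suffix that is a licit onset).

njug.nxng.klugj.nx.jxhn.hjalt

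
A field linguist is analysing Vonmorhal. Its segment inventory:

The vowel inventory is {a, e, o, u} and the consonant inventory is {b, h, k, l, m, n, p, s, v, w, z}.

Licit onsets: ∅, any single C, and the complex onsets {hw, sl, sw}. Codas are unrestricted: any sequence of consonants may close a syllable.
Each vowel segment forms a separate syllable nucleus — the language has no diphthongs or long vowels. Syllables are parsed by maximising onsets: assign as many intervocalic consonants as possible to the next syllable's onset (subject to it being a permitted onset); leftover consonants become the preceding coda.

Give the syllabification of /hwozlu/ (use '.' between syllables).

Nuclei (vowels): o, u → 2 syllables.
Between /o/ (V1) and /u/ (V2): /zl/ — longest licit onset from the right is /l/, leaving /z/ as coda.

hwoz.lu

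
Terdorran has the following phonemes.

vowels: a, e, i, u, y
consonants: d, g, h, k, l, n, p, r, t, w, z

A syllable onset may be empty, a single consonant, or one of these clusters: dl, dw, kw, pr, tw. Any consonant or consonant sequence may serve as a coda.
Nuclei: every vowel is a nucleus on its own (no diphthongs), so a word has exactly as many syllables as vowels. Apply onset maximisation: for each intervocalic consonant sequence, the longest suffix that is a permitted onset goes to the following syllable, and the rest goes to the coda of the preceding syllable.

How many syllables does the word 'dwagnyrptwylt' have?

Vowels present: a, y, y; each is a nucleus, giving 3 syllables.

3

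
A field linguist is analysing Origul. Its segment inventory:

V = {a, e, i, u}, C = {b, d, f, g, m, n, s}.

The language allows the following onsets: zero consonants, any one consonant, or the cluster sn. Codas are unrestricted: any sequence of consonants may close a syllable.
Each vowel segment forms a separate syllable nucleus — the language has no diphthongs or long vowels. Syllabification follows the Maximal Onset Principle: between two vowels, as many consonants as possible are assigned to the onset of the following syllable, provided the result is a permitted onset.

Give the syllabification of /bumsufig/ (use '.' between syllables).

bum.su.fig

The vowels are u, u, i — 3 nuclei, so 3 syllables.
Between /u/ (V1) and /u/ (V2): /ms/ — longest licit onset from the right is /s/, leaving /m/ as coda.
Between /u/ (V2) and /i/ (V3): /f/ is a single consonant, so it becomes the next onset.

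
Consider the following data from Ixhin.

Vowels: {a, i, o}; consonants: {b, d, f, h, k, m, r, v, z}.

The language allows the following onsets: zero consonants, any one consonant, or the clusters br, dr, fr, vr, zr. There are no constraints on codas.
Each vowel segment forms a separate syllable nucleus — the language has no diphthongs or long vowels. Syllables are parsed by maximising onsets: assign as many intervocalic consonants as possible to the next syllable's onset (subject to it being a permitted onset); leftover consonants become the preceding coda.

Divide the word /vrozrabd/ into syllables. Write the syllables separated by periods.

vro.zrabd

Vowels present: o, a; each is a nucleus, giving 2 syllables.
V1 /o/ – V2 /a/: /zr/ is a licit onset in full, so it all attaches to the next syllable.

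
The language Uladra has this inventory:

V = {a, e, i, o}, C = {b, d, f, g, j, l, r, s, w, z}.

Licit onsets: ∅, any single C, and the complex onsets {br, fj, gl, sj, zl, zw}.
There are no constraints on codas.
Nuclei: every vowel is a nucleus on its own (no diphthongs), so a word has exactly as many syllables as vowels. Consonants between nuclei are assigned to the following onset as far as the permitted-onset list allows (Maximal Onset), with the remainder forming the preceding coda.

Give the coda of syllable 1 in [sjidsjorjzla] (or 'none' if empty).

Nuclei (vowels): i, o, a → 3 syllables.
σ1/σ2 boundary: cluster /dsj/ — the longest permitted-onset suffix is /sj/; onset = /sj/, preceding coda = /d/.
σ2/σ3 boundary: /rjzl/ — longest licit onset from the right is /zl/, leaving /rj/ as coda.
Syllabification: sjid.sjorj.zla.
Syllable 1 is /sjid/: onset /sj/, nucleus /i/, coda /d/.

d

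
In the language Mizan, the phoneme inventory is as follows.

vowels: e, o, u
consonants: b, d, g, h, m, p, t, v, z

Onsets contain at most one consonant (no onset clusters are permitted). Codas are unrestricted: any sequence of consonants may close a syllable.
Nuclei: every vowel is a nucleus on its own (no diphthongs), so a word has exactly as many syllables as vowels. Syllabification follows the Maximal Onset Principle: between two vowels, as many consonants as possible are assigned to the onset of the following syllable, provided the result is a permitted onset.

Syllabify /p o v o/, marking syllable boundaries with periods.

po.vo

Vowels present: o, o; each is a nucleus, giving 2 syllables.
Between /o/ (V1) and /o/ (V2): /v/ is a single consonant, so it becomes the next onset.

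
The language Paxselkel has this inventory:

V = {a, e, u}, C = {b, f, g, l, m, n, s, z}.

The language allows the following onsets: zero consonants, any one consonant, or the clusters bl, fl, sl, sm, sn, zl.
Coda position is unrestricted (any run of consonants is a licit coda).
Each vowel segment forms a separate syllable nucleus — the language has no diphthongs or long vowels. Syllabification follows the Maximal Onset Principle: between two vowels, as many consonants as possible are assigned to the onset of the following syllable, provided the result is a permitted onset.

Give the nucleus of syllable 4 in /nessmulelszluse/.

The vowels are e, u, e, u, e — 5 nuclei, so 5 syllables.
The fourth nucleus (vowel 4 from the left) is /u/.

u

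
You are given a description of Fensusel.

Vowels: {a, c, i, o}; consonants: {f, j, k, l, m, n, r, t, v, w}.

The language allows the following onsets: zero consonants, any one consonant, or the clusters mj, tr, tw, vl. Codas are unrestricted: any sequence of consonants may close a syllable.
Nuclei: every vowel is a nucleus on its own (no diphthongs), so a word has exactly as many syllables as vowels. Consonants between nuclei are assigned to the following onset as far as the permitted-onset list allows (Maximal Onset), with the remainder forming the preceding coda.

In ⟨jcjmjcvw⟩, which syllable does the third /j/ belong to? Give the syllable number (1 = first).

2

The vowels are c, c — 2 nuclei, so 2 syllables.
V1 /c/ – V2 /c/: /jmj/ — longest licit onset from the right is /mj/, leaving /j/ as coda.
Putting it together: jcj.mjcvw.
The third /j/ is in the onset of syllable 2 (/mjcvw/).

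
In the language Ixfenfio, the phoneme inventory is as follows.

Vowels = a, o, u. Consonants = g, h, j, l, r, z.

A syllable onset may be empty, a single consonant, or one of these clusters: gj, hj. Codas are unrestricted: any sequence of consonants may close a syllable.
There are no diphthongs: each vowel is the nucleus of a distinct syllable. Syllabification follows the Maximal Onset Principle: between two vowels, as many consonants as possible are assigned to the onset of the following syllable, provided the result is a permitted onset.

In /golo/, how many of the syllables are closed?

Vowels present: o, o; each is a nucleus, giving 2 syllables.
Between /o/ (V1) and /o/ (V2): /l/ → onset of the next syllable (single consonants are always licit onsets).
Syllabification: go.lo.
Classifying each syllable: /go/ (open), /lo/ (open).
Closed syllables: 0.

0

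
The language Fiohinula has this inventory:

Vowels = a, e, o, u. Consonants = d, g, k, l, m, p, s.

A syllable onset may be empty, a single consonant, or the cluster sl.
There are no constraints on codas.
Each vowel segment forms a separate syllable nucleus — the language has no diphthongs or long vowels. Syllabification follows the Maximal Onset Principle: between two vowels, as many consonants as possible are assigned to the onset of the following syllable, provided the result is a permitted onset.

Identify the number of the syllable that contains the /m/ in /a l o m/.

2

Nuclei (vowels): a, o → 2 syllables.
σ1/σ2 boundary: /l/ is a single consonant, so it becomes the next onset.
Result: a.lom.
The /m/ is in the coda of syllable 2 (/lom/).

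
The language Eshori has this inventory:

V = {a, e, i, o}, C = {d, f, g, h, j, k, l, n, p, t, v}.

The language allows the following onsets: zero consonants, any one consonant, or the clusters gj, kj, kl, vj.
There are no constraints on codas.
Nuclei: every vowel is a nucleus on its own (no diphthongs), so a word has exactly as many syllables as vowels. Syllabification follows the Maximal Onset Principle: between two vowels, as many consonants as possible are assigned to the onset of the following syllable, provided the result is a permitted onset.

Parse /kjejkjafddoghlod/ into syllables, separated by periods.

Nuclei (vowels): e, a, o, o → 4 syllables.
/e…a/ gap (V1→V2): cluster /jkj/ — the longest permitted-onset suffix is /kj/; onset = /kj/, preceding coda = /j/.
/a…o/ gap (V2→V3): /fdd/; trying suffixes from longest down, /d/ is the first permitted one, so coda /fd/ | onset /d/.
/o…o/ gap (V3→V4): /ghl/ — longest licit onset from the right is /l/, leaving /gh/ as coda.

kjej.kjafd.dogh.lod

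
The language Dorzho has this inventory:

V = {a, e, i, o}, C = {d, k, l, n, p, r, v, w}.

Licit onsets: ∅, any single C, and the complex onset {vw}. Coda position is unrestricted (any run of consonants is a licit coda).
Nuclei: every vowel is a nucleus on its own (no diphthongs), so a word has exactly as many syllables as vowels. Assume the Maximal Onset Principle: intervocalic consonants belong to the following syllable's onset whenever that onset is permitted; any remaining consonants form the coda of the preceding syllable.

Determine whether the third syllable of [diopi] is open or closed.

Vowels present: i, o, i; each is a nucleus, giving 3 syllables.
V1 /i/ – V2 /o/: no consonants, so the boundary falls immediately after /i/.
V2 /o/ – V3 /i/: /p/ → onset of the next syllable (single consonants are always licit onsets).
Putting it together: di.o.pi.
Syllable 3 is /pi/; it ends in its nucleus with no coda, so it is open.

open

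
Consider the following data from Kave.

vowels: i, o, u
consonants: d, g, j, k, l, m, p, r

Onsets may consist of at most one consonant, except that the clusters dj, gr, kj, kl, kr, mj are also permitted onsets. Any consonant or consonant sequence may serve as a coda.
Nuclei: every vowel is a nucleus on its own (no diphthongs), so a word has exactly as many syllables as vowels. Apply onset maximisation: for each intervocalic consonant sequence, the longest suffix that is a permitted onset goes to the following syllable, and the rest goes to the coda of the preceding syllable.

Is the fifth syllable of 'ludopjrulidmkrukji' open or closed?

Vowels present: u, o, u, i, u, i; each is a nucleus, giving 6 syllables.
Between /u/ (V1) and /o/ (V2): /d/ → onset of the next syllable (single consonants are always licit onsets).
Between /o/ (V2) and /u/ (V3): /pjr/ — longest licit onset from the right is /r/, leaving /pj/ as coda.
Between /u/ (V3) and /i/ (V4): just /l/ — single C goes to the following onset.
Between /i/ (V4) and /u/ (V5): /dmkr/ — longest licit onset from the right is /kr/, leaving /dm/ as coda.
Between /u/ (V5) and /i/ (V6): /kj/ — entire cluster is a permitted onset → onset /kj/, coda ∅.
Putting it together: lu.dopj.ru.lidm.kru.kji.
Syllable 5 is /kru/; it ends in its nucleus with no coda, so it is open.

open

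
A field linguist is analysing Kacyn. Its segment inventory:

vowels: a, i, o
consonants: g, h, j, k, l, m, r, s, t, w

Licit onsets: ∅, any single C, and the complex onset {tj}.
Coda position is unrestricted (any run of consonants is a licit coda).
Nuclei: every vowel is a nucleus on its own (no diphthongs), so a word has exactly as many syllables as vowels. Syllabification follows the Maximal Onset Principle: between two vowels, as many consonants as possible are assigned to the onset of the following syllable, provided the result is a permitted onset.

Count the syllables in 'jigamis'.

The vowels are i, a, i — 3 nuclei, so 3 syllables.

3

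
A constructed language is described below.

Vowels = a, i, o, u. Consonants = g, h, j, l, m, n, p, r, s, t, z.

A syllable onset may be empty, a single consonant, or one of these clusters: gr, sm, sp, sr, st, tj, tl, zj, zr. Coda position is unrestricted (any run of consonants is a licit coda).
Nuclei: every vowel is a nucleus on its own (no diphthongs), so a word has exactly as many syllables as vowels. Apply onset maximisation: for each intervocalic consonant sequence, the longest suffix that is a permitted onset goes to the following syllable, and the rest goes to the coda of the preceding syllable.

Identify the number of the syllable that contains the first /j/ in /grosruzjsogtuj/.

The vowels are o, u, o, u — 4 nuclei, so 4 syllables.
/o…u/ gap (V1→V2): /sr/ — entire cluster is a permitted onset → onset /sr/, coda ∅.
/u…o/ gap (V2→V3): /zjs/; trying suffixes from longest down, /s/ is the first permitted one, so coda /zj/ | onset /s/.
/o…u/ gap (V3→V4): cluster /gt/ — the longest permitted-onset suffix is /t/; onset = /t/, preceding coda = /g/.
Syllabification: gro.sruzj.sog.tuj.
The first /j/ is in the coda of syllable 2 (/sruzj/).

2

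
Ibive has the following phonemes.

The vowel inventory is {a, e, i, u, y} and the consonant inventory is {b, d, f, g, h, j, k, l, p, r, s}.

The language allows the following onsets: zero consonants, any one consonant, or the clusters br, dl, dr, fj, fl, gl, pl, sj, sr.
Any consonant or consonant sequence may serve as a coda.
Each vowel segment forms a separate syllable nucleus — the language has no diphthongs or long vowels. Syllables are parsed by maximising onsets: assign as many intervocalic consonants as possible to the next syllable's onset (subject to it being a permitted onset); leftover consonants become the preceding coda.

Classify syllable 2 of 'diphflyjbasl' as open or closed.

closed

Vowels present: i, y, a; each is a nucleus, giving 3 syllables.
Between /i/ (V1) and /y/ (V2): /phfl/; trying suffixes from longest down, /fl/ is the first permitted one, so coda /ph/ | onset /fl/.
Between /y/ (V2) and /a/ (V3): /jb/ — longest licit onset from the right is /b/, leaving /j/ as coda.
Syllabification: diph.flyj.basl.
Syllable 2 is /flyj/ with coda /j/, so it is closed.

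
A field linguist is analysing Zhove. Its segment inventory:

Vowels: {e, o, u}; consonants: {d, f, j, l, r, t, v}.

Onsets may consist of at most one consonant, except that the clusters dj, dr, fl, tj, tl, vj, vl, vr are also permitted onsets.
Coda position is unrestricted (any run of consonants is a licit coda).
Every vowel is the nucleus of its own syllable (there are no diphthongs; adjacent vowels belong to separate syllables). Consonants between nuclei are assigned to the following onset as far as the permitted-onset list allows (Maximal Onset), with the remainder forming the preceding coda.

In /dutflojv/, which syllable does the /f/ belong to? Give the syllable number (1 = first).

Vowels present: u, o; each is a nucleus, giving 2 syllables.
/u…o/ gap (V1→V2): /tfl/ splits as /t/ + /fl/ (/fl/ is the longest suffix that is a licit onset).
Result: dut.flojv.
The /f/ is in the onset of syllable 2 (/flojv/).

2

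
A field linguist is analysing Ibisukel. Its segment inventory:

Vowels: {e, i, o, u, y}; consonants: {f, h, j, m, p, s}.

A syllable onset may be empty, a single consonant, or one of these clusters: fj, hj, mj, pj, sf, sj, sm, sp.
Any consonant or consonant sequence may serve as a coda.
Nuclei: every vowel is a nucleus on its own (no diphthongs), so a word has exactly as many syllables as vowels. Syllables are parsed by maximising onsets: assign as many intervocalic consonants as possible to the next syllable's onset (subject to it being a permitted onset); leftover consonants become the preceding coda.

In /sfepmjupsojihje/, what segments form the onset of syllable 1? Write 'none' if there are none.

sf

The vowels are e, u, o, i, e — 5 nuclei, so 5 syllables.
σ1/σ2 boundary: /pmj/ splits as /p/ + /mj/ (/mj/ is the longest suffix that is a licit onset).
σ2/σ3 boundary: cluster /ps/ — the longest permitted-onset suffix is /s/; onset = /s/, preceding coda = /p/.
σ3/σ4 boundary: just /j/ — single C goes to the following onset.
σ4/σ5 boundary: /hj/ is a licit onset in full, so it all attaches to the next syllable.
So the parse is sfep.mjup.so.ji.hje.
Syllable 1 is /sfep/: onset /sf/, nucleus /e/, coda /p/.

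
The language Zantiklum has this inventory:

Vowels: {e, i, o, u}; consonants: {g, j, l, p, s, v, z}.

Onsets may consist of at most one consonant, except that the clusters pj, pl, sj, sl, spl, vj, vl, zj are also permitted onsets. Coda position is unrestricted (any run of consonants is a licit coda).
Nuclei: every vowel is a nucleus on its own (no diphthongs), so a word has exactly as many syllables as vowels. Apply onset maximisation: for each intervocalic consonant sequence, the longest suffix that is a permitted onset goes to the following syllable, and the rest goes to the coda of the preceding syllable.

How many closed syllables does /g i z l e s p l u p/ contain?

Vowels present: i, e, u; each is a nucleus, giving 3 syllables.
σ1/σ2 boundary: /zl/ splits as /z/ + /l/ (/l/ is the longest suffix that is a licit onset).
σ2/σ3 boundary: /spl/ is a licit onset in full, so it all attaches to the next syllable.
Putting it together: giz.le.splup.
Classifying each syllable: /giz/ (closed), /le/ (open), /splup/ (closed).
Closed syllables: 2.

2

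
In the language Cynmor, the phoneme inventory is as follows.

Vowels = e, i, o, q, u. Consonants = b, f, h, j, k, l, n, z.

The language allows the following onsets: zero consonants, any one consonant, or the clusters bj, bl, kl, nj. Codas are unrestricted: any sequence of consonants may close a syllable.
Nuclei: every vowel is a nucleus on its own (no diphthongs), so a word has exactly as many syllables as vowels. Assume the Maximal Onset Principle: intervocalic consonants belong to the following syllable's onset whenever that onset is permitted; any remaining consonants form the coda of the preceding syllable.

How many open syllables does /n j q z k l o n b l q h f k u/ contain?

The vowels are q, o, q, u — 4 nuclei, so 4 syllables.
σ1/σ2 boundary: cluster /zkl/ — the longest permitted-onset suffix is /kl/; onset = /kl/, preceding coda = /z/.
σ2/σ3 boundary: /nbl/ splits as /n/ + /bl/ (/bl/ is the longest suffix that is a licit onset).
σ3/σ4 boundary: /hfk/ splits as /hf/ + /k/ (/k/ is the longest suffix that is a licit onset).
Syllabification: njqz.klon.blqhf.ku.
Classifying each syllable: /njqz/ (closed), /klon/ (closed), /blqhf/ (closed), /ku/ (open).
Open syllables: 1.

1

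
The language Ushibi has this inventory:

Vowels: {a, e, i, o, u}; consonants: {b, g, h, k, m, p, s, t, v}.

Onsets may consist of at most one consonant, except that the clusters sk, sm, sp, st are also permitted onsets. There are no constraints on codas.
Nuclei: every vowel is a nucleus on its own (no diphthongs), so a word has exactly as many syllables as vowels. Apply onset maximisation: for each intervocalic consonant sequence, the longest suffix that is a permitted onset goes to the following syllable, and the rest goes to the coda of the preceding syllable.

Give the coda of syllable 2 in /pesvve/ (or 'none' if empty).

The vowels are e, e — 2 nuclei, so 2 syllables.
Between /e/ (V1) and /e/ (V2): /svv/ — longest licit onset from the right is /v/, leaving /sv/ as coda.
Syllabification: pesv.ve.
Syllable 2 is /ve/: onset /v/, nucleus /e/, coda ∅.

none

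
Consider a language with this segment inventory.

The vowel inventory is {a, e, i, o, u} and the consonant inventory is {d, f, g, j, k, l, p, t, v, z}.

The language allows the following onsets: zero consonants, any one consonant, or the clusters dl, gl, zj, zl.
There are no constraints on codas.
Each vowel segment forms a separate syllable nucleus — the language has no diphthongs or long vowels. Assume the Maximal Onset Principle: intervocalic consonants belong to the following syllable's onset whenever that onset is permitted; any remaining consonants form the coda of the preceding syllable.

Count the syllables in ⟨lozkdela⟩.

The vowels are o, e, a — 3 nuclei, so 3 syllables.

3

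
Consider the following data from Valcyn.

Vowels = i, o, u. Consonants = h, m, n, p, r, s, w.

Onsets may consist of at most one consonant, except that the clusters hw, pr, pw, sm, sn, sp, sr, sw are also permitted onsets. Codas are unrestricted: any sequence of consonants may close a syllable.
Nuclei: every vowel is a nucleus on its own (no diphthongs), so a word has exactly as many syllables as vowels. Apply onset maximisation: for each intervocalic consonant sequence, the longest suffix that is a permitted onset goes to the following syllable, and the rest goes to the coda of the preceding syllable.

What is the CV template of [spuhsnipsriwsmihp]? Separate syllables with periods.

CCVC.CCVC.CCVC.CCVCC

Nuclei (vowels): u, i, i, i → 4 syllables.
σ1/σ2 boundary: cluster /hsn/ — the longest permitted-onset suffix is /sn/; onset = /sn/, preceding coda = /h/.
σ2/σ3 boundary: cluster /psr/ — the longest permitted-onset suffix is /sr/; onset = /sr/, preceding coda = /p/.
σ3/σ4 boundary: cluster /wsm/ — the longest permitted-onset suffix is /sm/; onset = /sm/, preceding coda = /w/.
Result: spuh.snip.sriw.smihp.
Mapping each syllable to C/V: /spuh/ → CCVC, /snip/ → CCVC, /sriw/ → CCVC, /smihp/ → CCVCC.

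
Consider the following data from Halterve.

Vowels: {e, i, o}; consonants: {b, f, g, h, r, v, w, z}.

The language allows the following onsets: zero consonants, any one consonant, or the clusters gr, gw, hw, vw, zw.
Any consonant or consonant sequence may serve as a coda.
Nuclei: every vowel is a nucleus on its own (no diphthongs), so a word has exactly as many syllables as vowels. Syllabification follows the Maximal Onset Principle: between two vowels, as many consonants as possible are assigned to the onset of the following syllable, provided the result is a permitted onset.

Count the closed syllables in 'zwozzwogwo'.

1

Nuclei (vowels): o, o, o → 3 syllables.
/o…o/ gap (V1→V2): /zzw/; trying suffixes from longest down, /zw/ is the first permitted one, so coda /z/ | onset /zw/.
/o…o/ gap (V2→V3): /gw/ — entire cluster is a permitted onset → onset /gw/, coda ∅.
Putting it together: zwoz.zwo.gwo.
Classifying each syllable: /zwoz/ (closed), /zwo/ (open), /gwo/ (open).
Closed syllables: 1.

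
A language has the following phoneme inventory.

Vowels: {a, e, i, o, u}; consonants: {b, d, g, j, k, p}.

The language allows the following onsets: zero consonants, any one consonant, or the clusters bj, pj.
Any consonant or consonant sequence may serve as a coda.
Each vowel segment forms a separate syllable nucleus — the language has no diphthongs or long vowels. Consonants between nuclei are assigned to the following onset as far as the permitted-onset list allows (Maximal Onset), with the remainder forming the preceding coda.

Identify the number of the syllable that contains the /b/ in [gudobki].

Nuclei (vowels): u, o, i → 3 syllables.
V1 /u/ – V2 /o/: just /d/ — single C goes to the following onset.
V2 /o/ – V3 /i/: /bk/ — longest licit onset from the right is /k/, leaving /b/ as coda.
Putting it together: gu.dob.ki.
The /b/ is in the coda of syllable 2 (/dob/).

2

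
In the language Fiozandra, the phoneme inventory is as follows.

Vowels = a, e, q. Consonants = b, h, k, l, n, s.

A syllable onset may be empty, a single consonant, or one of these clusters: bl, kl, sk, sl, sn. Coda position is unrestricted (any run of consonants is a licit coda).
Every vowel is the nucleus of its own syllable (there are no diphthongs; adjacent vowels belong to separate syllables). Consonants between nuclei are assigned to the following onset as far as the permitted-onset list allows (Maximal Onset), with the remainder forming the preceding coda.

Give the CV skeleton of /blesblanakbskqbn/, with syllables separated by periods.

CCVC.CCV.CVCC.CCVCC

The vowels are e, a, a, q — 4 nuclei, so 4 syllables.
/e…a/ gap (V1→V2): /sbl/ — longest licit onset from the right is /bl/, leaving /s/ as coda.
/a…a/ gap (V2→V3): /n/ is a single consonant, so it becomes the next onset.
/a…q/ gap (V3→V4): /kbsk/ splits as /kb/ + /sk/ (/sk/ is the longest suffix that is a licit onset).
Putting it together: bles.bla.nakb.skqbn.
Mapping each syllable to C/V: /bles/ → CCVC, /bla/ → CCV, /nakb/ → CVCC, /skqbn/ → CCVCC.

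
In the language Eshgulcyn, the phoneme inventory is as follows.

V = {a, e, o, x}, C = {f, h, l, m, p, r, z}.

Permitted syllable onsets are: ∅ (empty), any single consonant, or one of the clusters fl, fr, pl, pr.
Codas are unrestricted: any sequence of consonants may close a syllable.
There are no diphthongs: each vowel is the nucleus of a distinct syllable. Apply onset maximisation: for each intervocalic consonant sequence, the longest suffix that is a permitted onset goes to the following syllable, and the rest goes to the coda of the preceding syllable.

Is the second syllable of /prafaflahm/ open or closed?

The vowels are a, a, a — 3 nuclei, so 3 syllables.
V1 /a/ – V2 /a/: just /f/ — single C goes to the following onset.
V2 /a/ – V3 /a/: /fl/ is a licit onset in full, so it all attaches to the next syllable.
Syllabification: pra.fa.flahm.
Syllable 2 is /fa/; it ends in its nucleus with no coda, so it is open.

open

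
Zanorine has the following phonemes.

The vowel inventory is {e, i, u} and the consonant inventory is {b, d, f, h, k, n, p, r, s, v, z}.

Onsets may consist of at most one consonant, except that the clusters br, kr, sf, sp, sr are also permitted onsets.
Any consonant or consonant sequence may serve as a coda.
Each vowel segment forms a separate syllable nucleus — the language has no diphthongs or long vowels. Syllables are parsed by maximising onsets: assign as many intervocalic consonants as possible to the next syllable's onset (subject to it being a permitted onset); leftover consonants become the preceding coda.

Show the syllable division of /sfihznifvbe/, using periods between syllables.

sfihz.nifv.be

Nuclei (vowels): i, i, e → 3 syllables.
Between /i/ (V1) and /i/ (V2): /hzn/ — longest licit onset from the right is /n/, leaving /hz/ as coda.
Between /i/ (V2) and /e/ (V3): cluster /fvb/ — the longest permitted-onset suffix is /b/; onset = /b/, preceding coda = /fv/.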